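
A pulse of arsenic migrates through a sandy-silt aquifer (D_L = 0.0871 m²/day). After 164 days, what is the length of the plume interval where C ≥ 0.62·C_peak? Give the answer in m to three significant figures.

The plume is Gaussian with σ = √(2Dt) = √(2 × 0.0871 × 164) = 5.345 m.
C/C_peak = exp(−Δx²/(2σ²)) = 0.62 ⇒ Δx = σ·√(−2 ln 0.62) = 5.345 × 0.9778 = 5.226 m.
Width = 2Δx = 10.5 m.

10.5 m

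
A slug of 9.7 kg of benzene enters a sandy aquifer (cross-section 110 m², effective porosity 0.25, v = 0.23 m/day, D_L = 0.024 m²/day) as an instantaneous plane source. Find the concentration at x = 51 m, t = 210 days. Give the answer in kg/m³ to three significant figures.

For an instantaneous plane source, C(x,t) = M/(n_e·A·√(4πDt)) · exp(−(x−vt)²/(4Dt)), with n_e·A the pore (flow) area.
Plume center vt = 0.23 × 210 = 48.3 m, so the well at 51 m is 2.7 m downgradient of the peak.
√(4πDt) = 7.958 m, giving peak height M/(n_e·A·√(4πDt)) = 9.7/(0.25 × 110 × 7.958) = 0.04432 kg/m³.
(x−vt)²/(4Dt) = (2.7)²/(4 × 0.024 × 210) = 0.3616; exp(−0.3616) = 0.6966.
C = 0.04432 × 0.6966 = 0.0309 kg/m³.

0.0309 kg/m³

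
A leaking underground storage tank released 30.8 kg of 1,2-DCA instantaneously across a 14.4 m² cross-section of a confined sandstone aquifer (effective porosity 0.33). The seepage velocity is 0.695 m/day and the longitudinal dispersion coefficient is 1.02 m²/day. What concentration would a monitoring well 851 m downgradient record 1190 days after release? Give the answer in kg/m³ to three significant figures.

0.0466 kg/m³

For an instantaneous plane source, C(x,t) = M/(n_e·A·√(4πDt)) · exp(−(x−vt)²/(4Dt)), with n_e·A the pore (flow) area.
Plume center vt = 0.695 × 1190 = 827.05 m, so the well at 851 m is 23.95 m downgradient of the peak.
√(4πDt) = 123.5 m, giving peak height M/(n_e·A·√(4πDt)) = 30.8/(0.33 × 14.4 × 123.5) = 0.05248 kg/m³.
(x−vt)²/(4Dt) = (23.95)²/(4 × 1.02 × 1190) = 0.1181; exp(−0.1181) = 0.8886.
C = 0.05248 × 0.8886 = 0.0466 kg/m³.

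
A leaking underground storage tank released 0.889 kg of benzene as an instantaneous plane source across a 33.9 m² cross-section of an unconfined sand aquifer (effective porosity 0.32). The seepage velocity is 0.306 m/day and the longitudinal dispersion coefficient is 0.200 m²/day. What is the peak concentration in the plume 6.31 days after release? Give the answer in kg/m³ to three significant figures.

The peak of an instantaneous 1D plume sits at x = vt; there the Gaussian factor is 1 and C_max = M/(n_e·A·√(4πDt)), where n_e·A is the pore area the mass is dissolved in.
√(4πDt) = √(4π × 0.200 × 6.31) = 3.982 m, so C_max = 0.889/(0.32 × 33.9 × 3.982) = 0.0206 kg/m³.

0.0206 kg/m³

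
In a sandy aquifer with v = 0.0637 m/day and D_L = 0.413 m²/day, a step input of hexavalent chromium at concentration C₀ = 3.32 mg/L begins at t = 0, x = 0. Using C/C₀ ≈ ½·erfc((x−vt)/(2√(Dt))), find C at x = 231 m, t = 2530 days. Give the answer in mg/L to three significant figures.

0.210 mg/L

For a continuous step input, C/C₀ ≈ ½·erfc((x−vt)/(2√(Dt))).
vt = 0.0637 × 2530 = 161.161 m and 2√(Dt) = 2√(0.413 × 2530) = 64.65 m.
Argument (x−vt)/(2√(Dt)) = (231 − 161.161)/64.65 = 1.080; ½·erfc(1.080) = 0.06334.
C = 3.32 × 0.06334 = 0.210 mg/L.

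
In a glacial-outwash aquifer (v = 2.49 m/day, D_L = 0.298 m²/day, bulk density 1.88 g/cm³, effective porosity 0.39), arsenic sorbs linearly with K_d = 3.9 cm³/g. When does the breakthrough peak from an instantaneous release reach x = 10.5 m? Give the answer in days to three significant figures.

82.5 days

Retardation factor R = 1 + ρ_b·K_d/n = 1 + 1.88 × 3.9/0.39 = 19.80.
Sorption retards both mechanisms: v_R = v/R = 0.1258 m/day, D_R = D/R = 0.01505 m²/day.
Peak time from v_R²t² + 2D_R t − x² = 0: t = (√(D_R² + v_R²x²) − D_R)/v_R².
√(D_R² + v_R²x²) = √(0.01505² + 0.1258² × 10.5²) = 1.321; v_R² = 0.01583.
t = (1.321 − 0.01505)/0.01583 = 82.5 days.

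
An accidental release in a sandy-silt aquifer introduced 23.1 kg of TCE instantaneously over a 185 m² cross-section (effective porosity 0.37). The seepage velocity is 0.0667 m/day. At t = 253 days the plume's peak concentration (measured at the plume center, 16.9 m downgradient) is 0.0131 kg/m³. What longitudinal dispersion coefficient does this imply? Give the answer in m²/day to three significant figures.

At the plume center C_max = M/(n_e·A·√(4πDt)), so D = M²/(4πt·(n_e·A·C_max)²).
n_e·A·C_max = 0.37 × 185 × 0.0131 = 0.8967 kg/m.
D = 23.1²/(4π × 253 × 0.8967²) = 0.209 m²/day.

0.209 m²/day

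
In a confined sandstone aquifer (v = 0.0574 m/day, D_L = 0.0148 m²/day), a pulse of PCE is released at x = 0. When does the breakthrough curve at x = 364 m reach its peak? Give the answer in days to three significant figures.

For the 1D instantaneous-source solution, setting ∂C/∂t = 0 at fixed x gives v²t² + 2Dt − x² = 0, so t = (√(D² + v²x²) − D)/v².
√(D² + v²x²) = √(0.0148² + 0.0574² × 364²) = 20.89; v² = 0.00329476.
t = (20.89 − 0.0148)/0.00329476 = 6340 days (vs. the pure-advection estimate x/v = 6340 d).

6340 days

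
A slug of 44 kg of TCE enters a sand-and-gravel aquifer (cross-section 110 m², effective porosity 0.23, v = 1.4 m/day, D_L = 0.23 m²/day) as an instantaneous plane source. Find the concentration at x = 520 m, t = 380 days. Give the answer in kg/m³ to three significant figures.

0.0348 kg/m³

For an instantaneous plane source, C(x,t) = M/(n_e·A·√(4πDt)) · exp(−(x−vt)²/(4Dt)), with n_e·A the pore (flow) area.
Plume center vt = 1.4 × 380 = 532 m, so the well at 520 m is 12 m upgradient of the peak.
√(4πDt) = 33.14 m, giving peak height M/(n_e·A·√(4πDt)) = 44/(0.23 × 110 × 33.14) = 0.05248 kg/m³.
(x−vt)²/(4Dt) = (-12)²/(4 × 0.23 × 380) = 0.4119; exp(−0.4119) = 0.6624.
C = 0.05248 × 0.6624 = 0.0348 kg/m³.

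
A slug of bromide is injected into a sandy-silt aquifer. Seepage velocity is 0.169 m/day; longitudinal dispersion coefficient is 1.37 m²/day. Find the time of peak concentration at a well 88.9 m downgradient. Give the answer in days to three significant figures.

For the 1D instantaneous-source solution, setting ∂C/∂t = 0 at fixed x gives v²t² + 2Dt − x² = 0, so t = (√(D² + v²x²) − D)/v².
√(D² + v²x²) = √(1.37² + 0.169² × 88.9²) = 15.09; v² = 0.028561.
t = (15.09 − 1.37)/0.028561 = 480 days (vs. the pure-advection estimate x/v = 526 d).

480 days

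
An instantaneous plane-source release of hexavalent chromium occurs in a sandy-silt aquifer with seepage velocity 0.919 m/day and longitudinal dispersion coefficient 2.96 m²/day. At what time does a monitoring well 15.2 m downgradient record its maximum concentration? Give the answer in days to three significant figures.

For the 1D instantaneous-source solution, setting ∂C/∂t = 0 at fixed x gives v²t² + 2Dt − x² = 0, so t = (√(D² + v²x²) − D)/v².
√(D² + v²x²) = √(2.96² + 0.919² × 15.2²) = 14.28; v² = 0.844561.
t = (14.28 − 2.96)/0.844561 = 13.4 days (vs. the pure-advection estimate x/v = 16.5 d).

13.4 days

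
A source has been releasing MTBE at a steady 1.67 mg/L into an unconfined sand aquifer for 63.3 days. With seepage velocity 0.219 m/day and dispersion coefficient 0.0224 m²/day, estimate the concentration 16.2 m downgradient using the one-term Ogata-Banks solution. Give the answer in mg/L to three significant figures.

For a continuous step input, C/C₀ ≈ ½·erfc((x−vt)/(2√(Dt))).
vt = 0.219 × 63.3 = 13.8627 m and 2√(Dt) = 2√(0.0224 × 63.3) = 2.382 m.
Argument (x−vt)/(2√(Dt)) = (16.2 − 13.8627)/2.382 = 0.9812; ½·erfc(0.9812) = 0.08263.
C = 1.67 × 0.08263 = 0.138 mg/L.

0.138 mg/L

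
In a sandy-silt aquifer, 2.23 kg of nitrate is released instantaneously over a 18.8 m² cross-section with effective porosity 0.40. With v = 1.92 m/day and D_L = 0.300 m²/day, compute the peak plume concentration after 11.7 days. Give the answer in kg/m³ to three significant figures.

0.0447 kg/m³

The peak of an instantaneous 1D plume sits at x = vt; there the Gaussian factor is 1 and C_max = M/(n_e·A·√(4πDt)), where n_e·A is the pore area the mass is dissolved in.
√(4πDt) = √(4π × 0.300 × 11.7) = 6.641 m, so C_max = 2.23/(0.40 × 18.8 × 6.641) = 0.0447 kg/m³.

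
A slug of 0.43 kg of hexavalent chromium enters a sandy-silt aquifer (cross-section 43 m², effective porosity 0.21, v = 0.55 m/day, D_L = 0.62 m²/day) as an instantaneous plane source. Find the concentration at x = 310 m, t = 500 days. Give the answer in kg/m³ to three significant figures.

For an instantaneous plane source, C(x,t) = M/(n_e·A·√(4πDt)) · exp(−(x−vt)²/(4Dt)), with n_e·A the pore (flow) area.
Plume center vt = 0.55 × 500 = 275 m, so the well at 310 m is 35 m downgradient of the peak.
√(4πDt) = 62.41 m, giving peak height M/(n_e·A·√(4πDt)) = 0.43/(0.21 × 43 × 62.41) = 0.0007630 kg/m³.
(x−vt)²/(4Dt) = (35)²/(4 × 0.62 × 500) = 0.9879; exp(−0.9879) = 0.3724.
C = 0.0007630 × 0.3724 = 0.000284 kg/m³.

0.000284 kg/m³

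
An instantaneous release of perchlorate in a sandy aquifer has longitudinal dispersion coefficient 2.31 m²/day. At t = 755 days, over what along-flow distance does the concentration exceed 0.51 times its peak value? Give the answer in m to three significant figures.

The plume is Gaussian with σ = √(2Dt) = √(2 × 2.31 × 755) = 59.06 m.
C/C_peak = exp(−Δx²/(2σ²)) = 0.51 ⇒ Δx = σ·√(−2 ln 0.51) = 59.06 × 1.160 = 68.51 m.
Width = 2Δx = 137 m.

137 m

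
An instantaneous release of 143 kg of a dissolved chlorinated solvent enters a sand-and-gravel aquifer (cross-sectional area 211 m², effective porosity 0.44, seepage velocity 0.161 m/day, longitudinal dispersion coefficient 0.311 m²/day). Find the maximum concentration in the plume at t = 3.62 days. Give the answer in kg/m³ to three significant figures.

0.410 kg/m³

The peak of an instantaneous 1D plume sits at x = vt; there the Gaussian factor is 1 and C_max = M/(n_e·A·√(4πDt)), where n_e·A is the pore area the mass is dissolved in.
√(4πDt) = √(4π × 0.311 × 3.62) = 3.761 m, so C_max = 143/(0.44 × 211 × 3.761) = 0.410 kg/m³.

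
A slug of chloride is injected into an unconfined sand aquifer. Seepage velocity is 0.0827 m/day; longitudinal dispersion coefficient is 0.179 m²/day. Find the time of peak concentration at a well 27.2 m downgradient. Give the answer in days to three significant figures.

For the 1D instantaneous-source solution, setting ∂C/∂t = 0 at fixed x gives v²t² + 2Dt − x² = 0, so t = (√(D² + v²x²) − D)/v².
√(D² + v²x²) = √(0.179² + 0.0827² × 27.2²) = 2.257; v² = 0.00683929.
t = (2.257 − 0.179)/0.00683929 = 304 days (vs. the pure-advection estimate x/v = 329 d).

304 days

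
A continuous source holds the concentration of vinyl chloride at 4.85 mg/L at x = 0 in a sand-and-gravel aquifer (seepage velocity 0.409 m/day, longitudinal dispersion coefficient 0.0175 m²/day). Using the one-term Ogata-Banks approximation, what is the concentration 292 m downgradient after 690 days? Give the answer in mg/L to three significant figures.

0.112 mg/L

For a continuous step input, C/C₀ ≈ ½·erfc((x−vt)/(2√(Dt))).
vt = 0.409 × 690 = 282.21 m and 2√(Dt) = 2√(0.0175 × 690) = 6.950 m.
Argument (x−vt)/(2√(Dt)) = (292 − 282.21)/6.950 = 1.409; ½·erfc(1.409) = 0.02315.
C = 4.85 × 0.02315 = 0.112 mg/L.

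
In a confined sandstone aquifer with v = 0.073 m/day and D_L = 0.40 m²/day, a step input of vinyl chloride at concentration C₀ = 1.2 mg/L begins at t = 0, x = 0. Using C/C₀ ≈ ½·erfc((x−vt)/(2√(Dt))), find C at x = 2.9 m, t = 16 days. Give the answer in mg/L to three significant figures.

For a continuous step input, C/C₀ ≈ ½·erfc((x−vt)/(2√(Dt))).
vt = 0.073 × 16 = 1.168 m and 2√(Dt) = 2√(0.40 × 16) = 5.060 m.
Argument (x−vt)/(2√(Dt)) = (2.9 − 1.168)/5.060 = 0.3423; ½·erfc(0.3423) = 0.3142.
C = 1.2 × 0.3142 = 0.377 mg/L.

0.377 mg/L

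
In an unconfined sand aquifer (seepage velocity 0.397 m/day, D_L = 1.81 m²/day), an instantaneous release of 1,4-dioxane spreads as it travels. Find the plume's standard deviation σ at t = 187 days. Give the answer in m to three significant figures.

Dispersive spreading gives a Gaussian with σ² = 2Dt; advection only shifts the center.
σ = √(2 × 1.81 × 187) = 26.0 m.

26.0 m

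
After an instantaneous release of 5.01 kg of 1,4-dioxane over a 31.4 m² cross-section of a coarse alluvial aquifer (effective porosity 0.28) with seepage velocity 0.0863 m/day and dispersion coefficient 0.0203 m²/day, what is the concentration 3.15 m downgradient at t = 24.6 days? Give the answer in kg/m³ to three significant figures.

For an instantaneous plane source, C(x,t) = M/(n_e·A·√(4πDt)) · exp(−(x−vt)²/(4Dt)), with n_e·A the pore (flow) area.
Plume center vt = 0.0863 × 24.6 = 2.12298 m, so the well at 3.15 m is 1.02702 m downgradient of the peak.
√(4πDt) = 2.505 m, giving peak height M/(n_e·A·√(4πDt)) = 5.01/(0.28 × 31.4 × 2.505) = 0.2275 kg/m³.
(x−vt)²/(4Dt) = (1.02702)²/(4 × 0.0203 × 24.6) = 0.5280; exp(−0.5280) = 0.5898.
C = 0.2275 × 0.5898 = 0.134 kg/m³.

0.134 kg/m³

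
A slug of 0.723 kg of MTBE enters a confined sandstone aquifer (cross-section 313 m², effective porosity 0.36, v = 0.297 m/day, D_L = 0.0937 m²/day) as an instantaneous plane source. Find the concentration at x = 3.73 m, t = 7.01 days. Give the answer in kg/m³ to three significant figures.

0.000794 kg/m³

For an instantaneous plane source, C(x,t) = M/(n_e·A·√(4πDt)) · exp(−(x−vt)²/(4Dt)), with n_e·A the pore (flow) area.
Plume center vt = 0.297 × 7.01 = 2.08197 m, so the well at 3.73 m is 1.64803 m downgradient of the peak.
√(4πDt) = 2.873 m, giving peak height M/(n_e·A·√(4πDt)) = 0.723/(0.36 × 313 × 2.873) = 0.002233 kg/m³.
(x−vt)²/(4Dt) = (1.64803)²/(4 × 0.0937 × 7.01) = 1.034; exp(−1.034) = 0.3556.
C = 0.002233 × 0.3556 = 0.000794 kg/m³.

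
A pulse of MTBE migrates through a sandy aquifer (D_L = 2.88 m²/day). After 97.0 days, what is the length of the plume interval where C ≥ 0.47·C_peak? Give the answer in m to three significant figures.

58.1 m

The plume is Gaussian with σ = √(2Dt) = √(2 × 2.88 × 97.0) = 23.64 m.
C/C_peak = exp(−Δx²/(2σ²)) = 0.47 ⇒ Δx = σ·√(−2 ln 0.47) = 23.64 × 1.229 = 29.05 m.
Width = 2Δx = 58.1 m.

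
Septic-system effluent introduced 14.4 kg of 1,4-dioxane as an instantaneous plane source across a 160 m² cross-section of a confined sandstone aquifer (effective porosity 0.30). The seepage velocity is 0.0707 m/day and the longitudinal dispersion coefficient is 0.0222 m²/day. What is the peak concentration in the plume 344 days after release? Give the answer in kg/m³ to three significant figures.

0.0306 kg/m³

The peak of an instantaneous 1D plume sits at x = vt; there the Gaussian factor is 1 and C_max = M/(n_e·A·√(4πDt)), where n_e·A is the pore area the mass is dissolved in.
√(4πDt) = √(4π × 0.0222 × 344) = 9.796 m, so C_max = 14.4/(0.30 × 160 × 9.796) = 0.0306 kg/m³.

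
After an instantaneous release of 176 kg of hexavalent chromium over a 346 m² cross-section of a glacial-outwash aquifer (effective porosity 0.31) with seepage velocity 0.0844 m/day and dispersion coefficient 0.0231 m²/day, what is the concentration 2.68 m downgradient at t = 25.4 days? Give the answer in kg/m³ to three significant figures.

For an instantaneous plane source, C(x,t) = M/(n_e·A·√(4πDt)) · exp(−(x−vt)²/(4Dt)), with n_e·A the pore (flow) area.
Plume center vt = 0.0844 × 25.4 = 2.14376 m, so the well at 2.68 m is 0.53624 m downgradient of the peak.
√(4πDt) = 2.715 m, giving peak height M/(n_e·A·√(4πDt)) = 176/(0.31 × 346 × 2.715) = 0.6044 kg/m³.
(x−vt)²/(4Dt) = (0.53624)²/(4 × 0.0231 × 25.4) = 0.1225; exp(−0.1225) = 0.8847.
C = 0.6044 × 0.8847 = 0.535 kg/m³.

0.535 kg/m³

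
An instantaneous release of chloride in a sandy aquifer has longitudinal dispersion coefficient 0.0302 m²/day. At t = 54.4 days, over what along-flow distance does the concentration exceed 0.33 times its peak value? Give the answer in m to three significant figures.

The plume is Gaussian with σ = √(2Dt) = √(2 × 0.0302 × 54.4) = 1.813 m.
C/C_peak = exp(−Δx²/(2σ²)) = 0.33 ⇒ Δx = σ·√(−2 ln 0.33) = 1.813 × 1.489 = 2.700 m.
Width = 2Δx = 5.40 m.

5.40 m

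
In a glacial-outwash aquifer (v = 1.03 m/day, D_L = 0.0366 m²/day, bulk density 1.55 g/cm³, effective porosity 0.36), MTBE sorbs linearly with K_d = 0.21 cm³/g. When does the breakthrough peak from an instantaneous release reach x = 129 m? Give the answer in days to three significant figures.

238 days

Retardation factor R = 1 + ρ_b·K_d/n = 1 + 1.55 × 0.21/0.36 = 1.904.
Sorption retards both mechanisms: v_R = v/R = 0.5410 m/day, D_R = D/R = 0.01922 m²/day.
Peak time from v_R²t² + 2D_R t − x² = 0: t = (√(D_R² + v_R²x²) − D_R)/v_R².
√(D_R² + v_R²x²) = √(0.01922² + 0.5410² × 129²) = 69.79; v_R² = 0.2927.
t = (69.79 − 0.01922)/0.2927 = 238 days.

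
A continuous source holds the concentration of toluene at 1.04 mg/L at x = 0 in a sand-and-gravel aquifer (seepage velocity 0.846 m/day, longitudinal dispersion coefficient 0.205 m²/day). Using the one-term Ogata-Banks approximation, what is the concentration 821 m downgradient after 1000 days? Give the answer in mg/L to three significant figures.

0.927 mg/L

For a continuous step input, C/C₀ ≈ ½·erfc((x−vt)/(2√(Dt))).
vt = 0.846 × 1000 = 846 m and 2√(Dt) = 2√(0.205 × 1000) = 28.64 m.
Argument (x−vt)/(2√(Dt)) = (821 − 846)/28.64 = -0.8729; ½·erfc(-0.8729) = 0.8915.
C = 1.04 × 0.8915 = 0.927 mg/L.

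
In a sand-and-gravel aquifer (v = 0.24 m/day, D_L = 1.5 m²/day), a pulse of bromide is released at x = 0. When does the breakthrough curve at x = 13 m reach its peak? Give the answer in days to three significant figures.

34.1 days

For the 1D instantaneous-source solution, setting ∂C/∂t = 0 at fixed x gives v²t² + 2Dt − x² = 0, so t = (√(D² + v²x²) − D)/v².
√(D² + v²x²) = √(1.5² + 0.24² × 13²) = 3.462; v² = 0.0576.
t = (3.462 − 1.5)/0.0576 = 34.1 days (vs. the pure-advection estimate x/v = 54.2 d).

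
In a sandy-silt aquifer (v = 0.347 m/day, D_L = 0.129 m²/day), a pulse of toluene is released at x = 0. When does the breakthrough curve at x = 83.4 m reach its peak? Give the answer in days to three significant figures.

239 days

For the 1D instantaneous-source solution, setting ∂C/∂t = 0 at fixed x gives v²t² + 2Dt − x² = 0, so t = (√(D² + v²x²) − D)/v².
√(D² + v²x²) = √(0.129² + 0.347² × 83.4²) = 28.94; v² = 0.120409.
t = (28.94 − 0.129)/0.120409 = 239 days (vs. the pure-advection estimate x/v = 240 d).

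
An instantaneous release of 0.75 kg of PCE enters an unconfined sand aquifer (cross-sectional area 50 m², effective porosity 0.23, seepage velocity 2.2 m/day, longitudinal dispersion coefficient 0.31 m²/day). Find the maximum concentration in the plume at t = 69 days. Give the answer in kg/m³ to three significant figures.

0.00398 kg/m³

The peak of an instantaneous 1D plume sits at x = vt; there the Gaussian factor is 1 and C_max = M/(n_e·A·√(4πDt)), where n_e·A is the pore area the mass is dissolved in.
√(4πDt) = √(4π × 0.31 × 69) = 16.39 m, so C_max = 0.75/(0.23 × 50 × 16.39) = 0.00398 kg/m³.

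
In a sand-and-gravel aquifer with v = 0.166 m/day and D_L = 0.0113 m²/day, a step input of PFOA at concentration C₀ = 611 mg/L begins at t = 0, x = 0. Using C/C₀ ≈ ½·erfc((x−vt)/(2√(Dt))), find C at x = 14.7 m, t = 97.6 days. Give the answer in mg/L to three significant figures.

516 mg/L

For a continuous step input, C/C₀ ≈ ½·erfc((x−vt)/(2√(Dt))).
vt = 0.166 × 97.6 = 16.2016 m and 2√(Dt) = 2√(0.0113 × 97.6) = 2.100 m.
Argument (x−vt)/(2√(Dt)) = (14.7 − 16.2016)/2.100 = -0.7150; ½·erfc(-0.7150) = 0.8440.
C = 611 × 0.8440 = 516 mg/L.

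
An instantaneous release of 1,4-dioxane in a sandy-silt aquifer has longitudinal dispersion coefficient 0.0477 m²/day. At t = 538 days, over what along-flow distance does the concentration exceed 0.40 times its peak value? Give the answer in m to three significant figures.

The plume is Gaussian with σ = √(2Dt) = √(2 × 0.0477 × 538) = 7.164 m.
C/C_peak = exp(−Δx²/(2σ²)) = 0.40 ⇒ Δx = σ·√(−2 ln 0.40) = 7.164 × 1.354 = 9.700 m.
Width = 2Δx = 19.4 m.

19.4 m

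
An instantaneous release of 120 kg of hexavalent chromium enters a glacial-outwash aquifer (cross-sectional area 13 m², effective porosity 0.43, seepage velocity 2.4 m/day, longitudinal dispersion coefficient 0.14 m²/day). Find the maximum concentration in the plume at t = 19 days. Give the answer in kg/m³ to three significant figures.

The peak of an instantaneous 1D plume sits at x = vt; there the Gaussian factor is 1 and C_max = M/(n_e·A·√(4πDt)), where n_e·A is the pore area the mass is dissolved in.
√(4πDt) = √(4π × 0.14 × 19) = 5.782 m, so C_max = 120/(0.43 × 13 × 5.782) = 3.71 kg/m³.

3.71 kg/m³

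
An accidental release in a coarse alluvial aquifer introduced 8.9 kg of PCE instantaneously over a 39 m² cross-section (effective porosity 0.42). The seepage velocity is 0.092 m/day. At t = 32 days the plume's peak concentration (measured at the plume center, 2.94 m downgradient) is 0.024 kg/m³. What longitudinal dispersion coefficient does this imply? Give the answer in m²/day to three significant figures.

At the plume center C_max = M/(n_e·A·√(4πDt)), so D = M²/(4πt·(n_e·A·C_max)²).
n_e·A·C_max = 0.42 × 39 × 0.024 = 0.3931 kg/m.
D = 8.9²/(4π × 32 × 0.3931²) = 1.27 m²/day.

1.27 m²/day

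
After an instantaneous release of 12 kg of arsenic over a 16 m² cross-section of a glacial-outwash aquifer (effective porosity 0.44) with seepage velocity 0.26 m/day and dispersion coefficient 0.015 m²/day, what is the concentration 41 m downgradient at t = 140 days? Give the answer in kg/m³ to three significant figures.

For an instantaneous plane source, C(x,t) = M/(n_e·A·√(4πDt)) · exp(−(x−vt)²/(4Dt)), with n_e·A the pore (flow) area.
Plume center vt = 0.26 × 140 = 36.4 m, so the well at 41 m is 4.6 m downgradient of the peak.
√(4πDt) = 5.137 m, giving peak height M/(n_e·A·√(4πDt)) = 12/(0.44 × 16 × 5.137) = 0.3318 kg/m³.
(x−vt)²/(4Dt) = (4.6)²/(4 × 0.015 × 140) = 2.519; exp(−2.519) = 0.08054.
C = 0.3318 × 0.08054 = 0.0267 kg/m³.

0.0267 kg/m³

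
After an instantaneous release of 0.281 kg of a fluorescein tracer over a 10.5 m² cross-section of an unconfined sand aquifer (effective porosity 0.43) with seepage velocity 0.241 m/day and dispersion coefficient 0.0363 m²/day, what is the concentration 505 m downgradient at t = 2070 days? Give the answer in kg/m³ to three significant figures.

For an instantaneous plane source, C(x,t) = M/(n_e·A·√(4πDt)) · exp(−(x−vt)²/(4Dt)), with n_e·A the pore (flow) area.
Plume center vt = 0.241 × 2070 = 498.87 m, so the well at 505 m is 6.13 m downgradient of the peak.
√(4πDt) = 30.73 m, giving peak height M/(n_e·A·√(4πDt)) = 0.281/(0.43 × 10.5 × 30.73) = 0.002025 kg/m³.
(x−vt)²/(4Dt) = (6.13)²/(4 × 0.0363 × 2070) = 0.1250; exp(−0.1250) = 0.8825.
C = 0.002025 × 0.8825 = 0.00179 kg/m³.

0.00179 kg/m³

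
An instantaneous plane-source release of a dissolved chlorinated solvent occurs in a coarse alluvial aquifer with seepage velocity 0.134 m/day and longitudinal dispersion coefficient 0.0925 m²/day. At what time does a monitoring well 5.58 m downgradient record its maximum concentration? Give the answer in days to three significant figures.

36.8 days

For the 1D instantaneous-source solution, setting ∂C/∂t = 0 at fixed x gives v²t² + 2Dt − x² = 0, so t = (√(D² + v²x²) − D)/v².
√(D² + v²x²) = √(0.0925² + 0.134² × 5.58²) = 0.7534; v² = 0.017956.
t = (0.7534 − 0.0925)/0.017956 = 36.8 days (vs. the pure-advection estimate x/v = 41.6 d).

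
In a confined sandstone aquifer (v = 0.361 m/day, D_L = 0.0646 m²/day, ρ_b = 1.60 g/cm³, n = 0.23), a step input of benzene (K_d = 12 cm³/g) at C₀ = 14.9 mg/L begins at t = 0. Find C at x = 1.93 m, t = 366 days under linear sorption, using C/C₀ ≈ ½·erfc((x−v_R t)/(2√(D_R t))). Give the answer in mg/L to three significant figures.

4.65 mg/L

Retardation factor R = 1 + ρ_b·K_d/n = 1 + 1.60 × 12/0.23 = 84.48.
Sorption retards both mechanisms: v_R = v/R = 0.004273 m/day, D_R = D/R = 0.0007647 m²/day.
v_R·t = 0.004273 × 366 = 1.563918 m; 2√(D_R t) = 1.058 m; argument = (1.93 − 1.563918)/1.058 = 0.3460.
C = C₀ × ½·erfc(0.3460) = 14.9 × 0.3123 = 4.65 mg/L.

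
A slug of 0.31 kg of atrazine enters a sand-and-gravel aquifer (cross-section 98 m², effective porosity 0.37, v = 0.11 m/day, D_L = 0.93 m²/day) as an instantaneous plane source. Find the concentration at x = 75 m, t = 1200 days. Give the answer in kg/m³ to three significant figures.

3.49e-05 kg/m³

For an instantaneous plane source, C(x,t) = M/(n_e·A·√(4πDt)) · exp(−(x−vt)²/(4Dt)), with n_e·A the pore (flow) area.
Plume center vt = 0.11 × 1200 = 132 m, so the well at 75 m is 57 m upgradient of the peak.
√(4πDt) = 118.4 m, giving peak height M/(n_e·A·√(4πDt)) = 0.31/(0.37 × 98 × 118.4) = 7.221e-05 kg/m³.
(x−vt)²/(4Dt) = (-57)²/(4 × 0.93 × 1200) = 0.7278; exp(−0.7278) = 0.4830.
C = 7.221e-05 × 0.4830 = 3.49e-05 kg/m³.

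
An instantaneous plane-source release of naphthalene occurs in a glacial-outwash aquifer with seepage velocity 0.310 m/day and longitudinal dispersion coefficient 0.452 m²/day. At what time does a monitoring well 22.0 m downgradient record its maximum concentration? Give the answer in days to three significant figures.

66.4 days

For the 1D instantaneous-source solution, setting ∂C/∂t = 0 at fixed x gives v²t² + 2Dt − x² = 0, so t = (√(D² + v²x²) − D)/v².
√(D² + v²x²) = √(0.452² + 0.310² × 22.0²) = 6.835; v² = 0.0961.
t = (6.835 − 0.452)/0.0961 = 66.4 days (vs. the pure-advection estimate x/v = 71.0 d).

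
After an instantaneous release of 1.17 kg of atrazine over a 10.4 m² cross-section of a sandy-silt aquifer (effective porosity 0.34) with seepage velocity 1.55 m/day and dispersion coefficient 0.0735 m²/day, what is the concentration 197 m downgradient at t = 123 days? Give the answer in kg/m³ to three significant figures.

For an instantaneous plane source, C(x,t) = M/(n_e·A·√(4πDt)) · exp(−(x−vt)²/(4Dt)), with n_e·A the pore (flow) area.
Plume center vt = 1.55 × 123 = 190.65 m, so the well at 197 m is 6.35 m downgradient of the peak.
√(4πDt) = 10.66 m, giving peak height M/(n_e·A·√(4πDt)) = 1.17/(0.34 × 10.4 × 10.66) = 0.03104 kg/m³.
(x−vt)²/(4Dt) = (6.35)²/(4 × 0.0735 × 123) = 1.115; exp(−1.115) = 0.3279.
C = 0.03104 × 0.3279 = 0.0102 kg/m³.

0.0102 kg/m³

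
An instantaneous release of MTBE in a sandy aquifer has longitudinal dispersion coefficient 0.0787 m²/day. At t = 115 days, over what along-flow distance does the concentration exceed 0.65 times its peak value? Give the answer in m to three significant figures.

7.90 m

The plume is Gaussian with σ = √(2Dt) = √(2 × 0.0787 × 115) = 4.255 m.
C/C_peak = exp(−Δx²/(2σ²)) = 0.65 ⇒ Δx = σ·√(−2 ln 0.65) = 4.255 × 0.9282 = 3.949 m.
Width = 2Δx = 7.90 m.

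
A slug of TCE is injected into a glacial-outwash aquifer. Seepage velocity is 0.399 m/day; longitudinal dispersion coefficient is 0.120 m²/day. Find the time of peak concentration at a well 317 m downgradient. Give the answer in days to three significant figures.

For the 1D instantaneous-source solution, setting ∂C/∂t = 0 at fixed x gives v²t² + 2Dt − x² = 0, so t = (√(D² + v²x²) − D)/v².
√(D² + v²x²) = √(0.120² + 0.399² × 317²) = 126.5; v² = 0.159201.
t = (126.5 − 0.120)/0.159201 = 794 days (vs. the pure-advection estimate x/v = 794 d).

794 days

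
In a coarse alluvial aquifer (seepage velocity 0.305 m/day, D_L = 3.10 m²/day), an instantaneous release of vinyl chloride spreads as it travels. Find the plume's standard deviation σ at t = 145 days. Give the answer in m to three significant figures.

Dispersive spreading gives a Gaussian with σ² = 2Dt; advection only shifts the center.
σ = √(2 × 3.10 × 145) = 30.0 m.

30.0 m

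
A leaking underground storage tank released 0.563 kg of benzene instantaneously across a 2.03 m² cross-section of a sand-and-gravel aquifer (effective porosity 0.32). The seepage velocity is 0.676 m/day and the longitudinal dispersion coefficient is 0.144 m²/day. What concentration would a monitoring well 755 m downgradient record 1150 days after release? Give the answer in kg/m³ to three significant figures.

0.00891 kg/m³

For an instantaneous plane source, C(x,t) = M/(n_e·A·√(4πDt)) · exp(−(x−vt)²/(4Dt)), with n_e·A the pore (flow) area.
Plume center vt = 0.676 × 1150 = 777.4 m, so the well at 755 m is 22.4 m upgradient of the peak.
√(4πDt) = 45.62 m, giving peak height M/(n_e·A·√(4πDt)) = 0.563/(0.32 × 2.03 × 45.62) = 0.01900 kg/m³.
(x−vt)²/(4Dt) = (-22.4)²/(4 × 0.144 × 1150) = 0.7575; exp(−0.7575) = 0.4688.
C = 0.01900 × 0.4688 = 0.00891 kg/m³.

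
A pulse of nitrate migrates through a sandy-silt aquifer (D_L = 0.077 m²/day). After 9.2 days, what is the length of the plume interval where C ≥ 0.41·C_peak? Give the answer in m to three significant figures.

The plume is Gaussian with σ = √(2Dt) = √(2 × 0.077 × 9.2) = 1.190 m.
C/C_peak = exp(−Δx²/(2σ²)) = 0.41 ⇒ Δx = σ·√(−2 ln 0.41) = 1.190 × 1.335 = 1.589 m.
Width = 2Δx = 3.18 m.

3.18 m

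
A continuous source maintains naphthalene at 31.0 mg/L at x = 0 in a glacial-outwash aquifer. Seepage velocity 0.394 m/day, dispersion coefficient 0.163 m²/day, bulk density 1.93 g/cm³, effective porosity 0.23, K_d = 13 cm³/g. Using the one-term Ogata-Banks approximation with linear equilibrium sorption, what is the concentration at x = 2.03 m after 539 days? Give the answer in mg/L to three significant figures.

14.5 mg/L

Retardation factor R = 1 + ρ_b·K_d/n = 1 + 1.93 × 13/0.23 = 110.1.
Sorption retards both mechanisms: v_R = v/R = 0.003579 m/day, D_R = D/R = 0.001480 m²/day.
v_R·t = 0.003579 × 539 = 1.929081 m; 2√(D_R t) = 1.786 m; argument = (2.03 − 1.929081)/1.786 = 0.05651.
C = C₀ × ½·erfc(0.05651) = 31.0 × 0.4682 = 14.5 mg/L.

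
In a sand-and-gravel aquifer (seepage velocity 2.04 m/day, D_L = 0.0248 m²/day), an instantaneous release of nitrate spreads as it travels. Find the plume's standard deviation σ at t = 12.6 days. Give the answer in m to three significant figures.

0.791 m

Dispersive spreading gives a Gaussian with σ² = 2Dt; advection only shifts the center.
σ = √(2 × 0.0248 × 12.6) = 0.791 m.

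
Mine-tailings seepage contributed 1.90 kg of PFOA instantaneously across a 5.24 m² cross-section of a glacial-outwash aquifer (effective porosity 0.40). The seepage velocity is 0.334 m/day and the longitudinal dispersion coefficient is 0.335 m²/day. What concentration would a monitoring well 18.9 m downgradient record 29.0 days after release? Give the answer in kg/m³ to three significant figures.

0.00923 kg/m³

For an instantaneous plane source, C(x,t) = M/(n_e·A·√(4πDt)) · exp(−(x−vt)²/(4Dt)), with n_e·A the pore (flow) area.
Plume center vt = 0.334 × 29.0 = 9.686 m, so the well at 18.9 m is 9.214 m downgradient of the peak.
√(4πDt) = 11.05 m, giving peak height M/(n_e·A·√(4πDt)) = 1.90/(0.40 × 5.24 × 11.05) = 0.08204 kg/m³.
(x−vt)²/(4Dt) = (9.214)²/(4 × 0.335 × 29.0) = 2.185; exp(−2.185) = 0.1125.
C = 0.08204 × 0.1125 = 0.00923 kg/m³.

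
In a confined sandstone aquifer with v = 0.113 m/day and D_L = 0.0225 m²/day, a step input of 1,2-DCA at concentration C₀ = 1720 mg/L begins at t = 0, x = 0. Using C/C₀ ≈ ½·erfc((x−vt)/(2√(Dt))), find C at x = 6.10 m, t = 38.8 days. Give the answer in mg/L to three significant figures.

167 mg/L

For a continuous step input, C/C₀ ≈ ½·erfc((x−vt)/(2√(Dt))).
vt = 0.113 × 38.8 = 4.3844 m and 2√(Dt) = 2√(0.0225 × 38.8) = 1.869 m.
Argument (x−vt)/(2√(Dt)) = (6.10 − 4.3844)/1.869 = 0.9179; ½·erfc(0.9179) = 0.09713.
C = 1720 × 0.09713 = 167 mg/L.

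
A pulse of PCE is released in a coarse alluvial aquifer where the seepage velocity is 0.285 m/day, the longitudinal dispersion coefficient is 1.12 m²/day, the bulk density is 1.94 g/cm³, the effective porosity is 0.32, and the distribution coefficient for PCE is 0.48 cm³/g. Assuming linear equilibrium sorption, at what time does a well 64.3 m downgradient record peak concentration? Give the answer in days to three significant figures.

Retardation factor R = 1 + ρ_b·K_d/n = 1 + 1.94 × 0.48/0.32 = 3.910.
Sorption retards both mechanisms: v_R = v/R = 0.07289 m/day, D_R = D/R = 0.2864 m²/day.
Peak time from v_R²t² + 2D_R t − x² = 0: t = (√(D_R² + v_R²x²) − D_R)/v_R².
√(D_R² + v_R²x²) = √(0.2864² + 0.07289² × 64.3²) = 4.696; v_R² = 0.005313.
t = (4.696 − 0.2864)/0.005313 = 830 days.

830 days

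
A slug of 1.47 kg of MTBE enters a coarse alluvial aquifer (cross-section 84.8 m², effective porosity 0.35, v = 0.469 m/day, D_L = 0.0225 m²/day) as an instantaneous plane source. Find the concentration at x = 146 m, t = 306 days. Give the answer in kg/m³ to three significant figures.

0.00425 kg/m³

For an instantaneous plane source, C(x,t) = M/(n_e·A·√(4πDt)) · exp(−(x−vt)²/(4Dt)), with n_e·A the pore (flow) area.
Plume center vt = 0.469 × 306 = 143.514 m, so the well at 146 m is 2.486 m downgradient of the peak.
√(4πDt) = 9.302 m, giving peak height M/(n_e·A·√(4πDt)) = 1.47/(0.35 × 84.8 × 9.302) = 0.005324 kg/m³.
(x−vt)²/(4Dt) = (2.486)²/(4 × 0.0225 × 306) = 0.2244; exp(−0.2244) = 0.7990.
C = 0.005324 × 0.7990 = 0.00425 kg/m³.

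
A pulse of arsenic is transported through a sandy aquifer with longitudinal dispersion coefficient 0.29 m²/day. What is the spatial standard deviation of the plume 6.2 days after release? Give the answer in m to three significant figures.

1.90 m

Dispersive spreading gives a Gaussian with σ² = 2Dt; advection only shifts the center.
σ = √(2 × 0.29 × 6.2) = 1.90 m.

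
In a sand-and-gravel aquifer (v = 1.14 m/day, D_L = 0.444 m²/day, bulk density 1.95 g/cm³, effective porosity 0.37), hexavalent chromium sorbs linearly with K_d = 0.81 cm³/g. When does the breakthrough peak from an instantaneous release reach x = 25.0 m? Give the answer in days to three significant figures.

Retardation factor R = 1 + ρ_b·K_d/n = 1 + 1.95 × 0.81/0.37 = 5.269.
Sorption retards both mechanisms: v_R = v/R = 0.2164 m/day, D_R = D/R = 0.08427 m²/day.
Peak time from v_R²t² + 2D_R t − x² = 0: t = (√(D_R² + v_R²x²) − D_R)/v_R².
√(D_R² + v_R²x²) = √(0.08427² + 0.2164² × 25.0²) = 5.411; v_R² = 0.04683.
t = (5.411 − 0.08427)/0.04683 = 114 days.

114 days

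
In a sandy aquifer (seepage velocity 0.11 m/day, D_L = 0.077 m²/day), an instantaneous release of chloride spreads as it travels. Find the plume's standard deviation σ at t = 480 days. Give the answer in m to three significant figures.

8.60 m

Dispersive spreading gives a Gaussian with σ² = 2Dt; advection only shifts the center.
σ = √(2 × 0.077 × 480) = 8.60 m.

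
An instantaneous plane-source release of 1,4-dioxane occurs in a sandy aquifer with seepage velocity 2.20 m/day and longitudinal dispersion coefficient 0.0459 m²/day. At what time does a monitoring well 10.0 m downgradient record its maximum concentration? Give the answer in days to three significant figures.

For the 1D instantaneous-source solution, setting ∂C/∂t = 0 at fixed x gives v²t² + 2Dt − x² = 0, so t = (√(D² + v²x²) − D)/v².
√(D² + v²x²) = √(0.0459² + 2.20² × 10.0²) = 22.00; v² = 4.84.
t = (22.00 − 0.0459)/4.84 = 4.54 days (vs. the pure-advection estimate x/v = 4.55 d).

4.54 days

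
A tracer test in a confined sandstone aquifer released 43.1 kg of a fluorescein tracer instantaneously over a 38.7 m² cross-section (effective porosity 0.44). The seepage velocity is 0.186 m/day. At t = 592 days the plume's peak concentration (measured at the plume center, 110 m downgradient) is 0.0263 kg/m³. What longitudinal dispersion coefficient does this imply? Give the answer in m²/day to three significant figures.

1.25 m²/day

At the plume center C_max = M/(n_e·A·√(4πDt)), so D = M²/(4πt·(n_e·A·C_max)²).
n_e·A·C_max = 0.44 × 38.7 × 0.0263 = 0.4478 kg/m.
D = 43.1²/(4π × 592 × 0.4478²) = 1.25 m²/day.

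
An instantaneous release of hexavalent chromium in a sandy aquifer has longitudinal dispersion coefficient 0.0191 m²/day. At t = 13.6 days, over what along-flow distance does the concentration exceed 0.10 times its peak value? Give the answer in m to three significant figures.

3.09 m

The plume is Gaussian with σ = √(2Dt) = √(2 × 0.0191 × 13.6) = 0.7208 m.
C/C_peak = exp(−Δx²/(2σ²)) = 0.10 ⇒ Δx = σ·√(−2 ln 0.10) = 0.7208 × 2.146 = 1.547 m.
Width = 2Δx = 3.09 m.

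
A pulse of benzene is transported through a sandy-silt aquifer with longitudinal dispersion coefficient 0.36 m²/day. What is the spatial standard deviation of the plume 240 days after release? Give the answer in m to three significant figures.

13.1 m

Dispersive spreading gives a Gaussian with σ² = 2Dt; advection only shifts the center.
σ = √(2 × 0.36 × 240) = 13.1 m.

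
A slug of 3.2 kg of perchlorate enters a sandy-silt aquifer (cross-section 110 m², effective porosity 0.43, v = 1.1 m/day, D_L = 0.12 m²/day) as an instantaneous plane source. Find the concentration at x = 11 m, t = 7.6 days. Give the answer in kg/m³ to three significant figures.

For an instantaneous plane source, C(x,t) = M/(n_e·A·√(4πDt)) · exp(−(x−vt)²/(4Dt)), with n_e·A the pore (flow) area.
Plume center vt = 1.1 × 7.6 = 8.36 m, so the well at 11 m is 2.64 m downgradient of the peak.
√(4πDt) = 3.385 m, giving peak height M/(n_e·A·√(4πDt)) = 3.2/(0.43 × 110 × 3.385) = 0.01999 kg/m³.
(x−vt)²/(4Dt) = (2.64)²/(4 × 0.12 × 7.6) = 1.911; exp(−1.911) = 0.1479.
C = 0.01999 × 0.1479 = 0.00296 kg/m³.

0.00296 kg/m³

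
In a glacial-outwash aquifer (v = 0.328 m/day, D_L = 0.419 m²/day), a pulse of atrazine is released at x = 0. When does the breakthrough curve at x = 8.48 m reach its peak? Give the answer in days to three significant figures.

22.3 days

For the 1D instantaneous-source solution, setting ∂C/∂t = 0 at fixed x gives v²t² + 2Dt − x² = 0, so t = (√(D² + v²x²) − D)/v².
√(D² + v²x²) = √(0.419² + 0.328² × 8.48²) = 2.813; v² = 0.107584.
t = (2.813 − 0.419)/0.107584 = 22.3 days (vs. the pure-advection estimate x/v = 25.9 d).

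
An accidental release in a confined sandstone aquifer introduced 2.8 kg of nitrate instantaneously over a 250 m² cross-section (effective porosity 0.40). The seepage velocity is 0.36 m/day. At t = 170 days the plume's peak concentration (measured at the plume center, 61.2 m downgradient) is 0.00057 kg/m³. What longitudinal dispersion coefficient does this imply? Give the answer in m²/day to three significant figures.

1.13 m²/day

At the plume center C_max = M/(n_e·A·√(4πDt)), so D = M²/(4πt·(n_e·A·C_max)²).
n_e·A·C_max = 0.40 × 250 × 0.00057 = 0.05700 kg/m.
D = 2.8²/(4π × 170 × 0.05700²) = 1.13 m²/day.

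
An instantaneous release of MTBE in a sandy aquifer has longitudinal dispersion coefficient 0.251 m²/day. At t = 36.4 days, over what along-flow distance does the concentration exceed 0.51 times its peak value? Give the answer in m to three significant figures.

9.92 m

The plume is Gaussian with σ = √(2Dt) = √(2 × 0.251 × 36.4) = 4.275 m.
C/C_peak = exp(−Δx²/(2σ²)) = 0.51 ⇒ Δx = σ·√(−2 ln 0.51) = 4.275 × 1.160 = 4.959 m.
Width = 2Δx = 9.92 m.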